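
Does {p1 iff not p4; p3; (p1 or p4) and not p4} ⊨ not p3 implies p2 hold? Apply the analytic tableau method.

Initial set: {T (p1 iff not p4); T p3; T ((p1 or p4) and not p4); F (not p3 implies p2)}.
T ((p1 or p4) and not p4): α-rule — add T (p1 or p4), T not p4.
F (not p3 implies p2): α-rule — add T not p3, F p2.
× closes — contains both p3 and not p3.
All 1 branch closes.
Every branch closed, so the premises entail the conclusion.

Yes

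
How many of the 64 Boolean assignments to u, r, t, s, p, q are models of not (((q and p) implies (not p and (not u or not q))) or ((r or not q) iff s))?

Initial set: {not (((q and p) implies (not p and (not u or not q))) or ((r or not q) iff s))}.
not (((q and p) implies (not p and (not u or not q))) or ((r or not q) iff s)): α-rule — add not ((q and p) implies (not p and (not u or not q))), not ((r or not q) iff s).
not ((q and p) implies (not p and (not u or not q))): α-rule — add (q and p), not (not p and (not u or not q)).
(q and p): α-rule — add q, p.
not ((r or not q) iff s): β-rule — branch into (r or not q), not s  //  not (r or not q), s.
  branch 1 (add (r or not q), not s):
    not (not p and (not u or not q)): β-rule — branch into not not p  //  not (not u or not q).
      branch 1.1 (add not not p):
        (r or not q): β-rule — branch into r  //  not q.
          branch 1.1.1 (add r):
            ○ open, literals {p=T, q=T, r=T, s=F}.
          branch 1.1.2 (add not q):
            × closes — contains both q and not q.
      branch 1.2 (add not (not u or not q)):
        not (not u or not q): α-rule — add not not u, not not q.
        (r or not q): β-rule — branch into r  //  not q.
          branch 1.2.1 (add r):
            ○ open, literals {p=T, q=T, r=T, s=F, u=T}.
          branch 1.2.2 (add not q):
            × closes — contains both q and not q.
  branch 2 (add not (r or not q), s):
    not (r or not q): α-rule — add not r, not not q.
    not (not p and (not u or not q)): β-rule — branch into not not p  //  not (not u or not q).
      branch 2.1 (add not not p):
        ○ open, literals {p=T, q=T, r=F, s=T}.
      branch 2.2 (add not (not u or not q)):
        not (not u or not q): α-rule — add not not u, not not q.
        ○ open, literals {p=T, q=T, r=F, s=T, u=T}.
2 branches closed, 4 open.
Each open branch fixes some atoms; the unmentioned ones are free. Counting distinct full assignments: branch {p=T, q=T, r=T, s=F} (u, t) contributes 4 new; branch {p=T, q=T, r=T, s=F, u=T} (t) contributes 0 new; branch {p=T, q=T, r=F, s=T} (u, t) contributes 4 new; branch {p=T, q=T, r=F, s=T, u=T} (t) contributes 0 new. Total: 8.

8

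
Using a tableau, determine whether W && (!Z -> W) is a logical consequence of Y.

Initial set: {Y; !(W && (!Z -> W))}.
!(W && (!Z -> W)): β-rule — branch into !W  //  !(!Z -> W).
  branch 1 (add !W):
    ○ open, literals {W=false, Y=true}.
  branch 2 (add !(!Z -> W)):
    !(!Z -> W): α-rule — add !Z, !W.
    ○ open, literals {W=false, Y=true, Z=false}.
0 branches closed, 2 open.
An open branch gives a countermodel: W=false, Y=true (unmentioned atoms arbitrary); the premises hold there but the conclusion fails.

No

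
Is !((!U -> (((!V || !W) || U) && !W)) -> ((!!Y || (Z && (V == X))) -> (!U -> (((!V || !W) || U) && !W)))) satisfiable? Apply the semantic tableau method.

Unsatisfiable

Initial set: {!((!U -> (((!V || !W) || U) && !W)) -> ((!!Y || (Z && (V == X))) -> (!U -> (((!V || !W) || U) && !W))))}.
!((!U -> (((!V || !W) || U) && !W)) -> ((!!Y || (Z && (V == X))) -> (!U -> (((!V || !W) || U) && !W)))): α-rule — add (!U -> (((!V || !W) || U) && !W)), !((!!Y || (Z && (V == X))) -> (!U -> (((!V || !W) || U) && !W))).
!((!!Y || (Z && (V == X))) -> (!U -> (((!V || !W) || U) && !W))): α-rule — add (!!Y || (Z && (V == X))), !(!U -> (((!V || !W) || U) && !W)).
!(!U -> (((!V || !W) || U) && !W)): α-rule — add !U, !(((!V || !W) || U) && !W).
(!U -> (((!V || !W) || U) && !W)): β-rule — branch into !!U  //  (((!V || !W) || U) && !W).
  branch 1 (add !!U):
    × closes — contains both U and !U.
  branch 2 (add (((!V || !W) || U) && !W)):
    (((!V || !W) || U) && !W): α-rule — add ((!V || !W) || U), !W.
    (!!Y || (Z && (V == X))): β-rule — branch into !!Y  //  (Z && (V == X)).
      branch 2.1 (add !!Y):
        !!Y: drop double negation, giving Y.
        !(((!V || !W) || U) && !W): β-rule — branch into !((!V || !W) || U)  //  !!W.
          branch 2.1.1 (add !((!V || !W) || U)):
            !((!V || !W) || U): α-rule — add !(!V || !W), !U.
            !(!V || !W): α-rule — add !!V, !!W.
            × closes — contains both W and !W.
          branch 2.1.2 (add !!W):
            × closes — contains both W and !W.
      branch 2.2 (add (Z && (V == X))):
        (Z && (V == X)): α-rule — add Z, (V == X).
        !(((!V || !W) || U) && !W): β-rule — branch into !((!V || !W) || U)  //  !!W.
          branch 2.2.1 (add !((!V || !W) || U)):
            !((!V || !W) || U): α-rule — add !(!V || !W), !U.
            !(!V || !W): α-rule — add !!V, !!W.
            × closes — contains both W and !W.
          branch 2.2.2 (add !!W):
            × closes — contains both W and !W.
All 5 branches close.
Every branch closed; the formula is unsatisfiable.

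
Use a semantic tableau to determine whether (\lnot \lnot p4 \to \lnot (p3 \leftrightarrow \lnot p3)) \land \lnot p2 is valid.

Not valid

Assume the negation and expand:
Initial set: {\lnot ((\lnot \lnot p4 \to \lnot (p3 \leftrightarrow \lnot p3)) \land \lnot p2)}.
\lnot ((\lnot \lnot p4 \to \lnot (p3 \leftrightarrow \lnot p3)) \land \lnot p2): β-rule — branch into \lnot (\lnot \lnot p4 \to \lnot (p3 \leftrightarrow \lnot p3))  //  \lnot \lnot p2.
  branch 1 (add \lnot (\lnot \lnot p4 \to \lnot (p3 \leftrightarrow \lnot p3))):
    \lnot (\lnot \lnot p4 \to \lnot (p3 \leftrightarrow \lnot p3)): α-rule — add \lnot \lnot p4, \lnot \lnot (p3 \leftrightarrow \lnot p3).
    \lnot \lnot p4: drop double negation, giving p4.
    \lnot \lnot (p3 \leftrightarrow \lnot p3): β-rule — branch into p3, \lnot p3  //  \lnot p3, \lnot \lnot p3.
      branch 1.1 (add p3, \lnot p3):
        × closes — contains both p3 and \lnot p3.
      branch 1.2 (add \lnot p3, \lnot \lnot p3):
        × closes — contains both p3 and \lnot p3.
  branch 2 (add \lnot \lnot p2):
    ○ open, literals {p2=T}.
2 branches closed, 1 open.
An open branch gives a countermodel: p2=T (unmentioned atoms arbitrary); under it the original formula is false.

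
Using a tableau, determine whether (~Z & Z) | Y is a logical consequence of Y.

Yes

Initial set: {Y; ~((~Z & Z) | Y)}.
~((~Z & Z) | Y): α-rule — add ~(~Z & Z), ~Y.
× closes — contains both Y and ~Y.
All 1 branch closes.
Every branch closed, so the premises entail the conclusion.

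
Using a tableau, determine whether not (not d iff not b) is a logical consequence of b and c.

No

Initial set: {(b and c); not not (not d iff not b)}.
(b and c): α-rule — add b, c.
not not (not d iff not b): β-rule — branch into not d, not b  //  not not d, not not b.
  branch 1 (add not d, not b):
    × closes — contains both b and not b.
  branch 2 (add not not d, not not b):
    ○ open, literals {b=T, c=T, d=T}.
1 branch closed, 1 open.
An open branch gives a countermodel: b=T, c=T, d=T (unmentioned atoms arbitrary); the premises hold there but the conclusion fails.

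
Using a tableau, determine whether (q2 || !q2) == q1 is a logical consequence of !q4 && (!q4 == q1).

Initial set: {(!q4 && (!q4 == q1)); !((q2 || !q2) == q1)}.
(!q4 && (!q4 == q1)): α-rule — add !q4, (!q4 == q1).
!((q2 || !q2) == q1): β-rule — branch into (q2 || !q2), !q1  //  !(q2 || !q2), q1.
  branch 1 (add (q2 || !q2), !q1):
    (!q4 == q1): β-rule — branch into !q4, q1  //  !!q4, !q1.
      branch 1.1 (add !q4, q1):
        × closes — contains both q1 and !q1.
      branch 1.2 (add !!q4, !q1):
        × closes — contains both q4 and !q4.
  branch 2 (add !(q2 || !q2), q1):
    !(q2 || !q2): α-rule — add !q2, !!q2.
    × closes — contains both q2 and !q2.
All 3 branches close.
Every branch closed, so the premises entail the conclusion.

Yes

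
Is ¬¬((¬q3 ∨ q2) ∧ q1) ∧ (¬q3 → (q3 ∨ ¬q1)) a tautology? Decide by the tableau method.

Not valid

Assume the negation and expand:
Initial set: {¬(¬¬((¬q3 ∨ q2) ∧ q1) ∧ (¬q3 → (q3 ∨ ¬q1)))}.
¬(¬¬((¬q3 ∨ q2) ∧ q1) ∧ (¬q3 → (q3 ∨ ¬q1))): β-rule — branch into ¬¬¬((¬q3 ∨ q2) ∧ q1)  //  ¬(¬q3 → (q3 ∨ ¬q1)).
  branch 1 (add ¬¬¬((¬q3 ∨ q2) ∧ q1)):
    ¬¬¬((¬q3 ∨ q2) ∧ q1): drop double negation, giving ¬((¬q3 ∨ q2) ∧ q1).
    ¬((¬q3 ∨ q2) ∧ q1): β-rule — branch into ¬(¬q3 ∨ q2)  //  ¬q1.
      branch 1.1 (add ¬(¬q3 ∨ q2)):
        ¬(¬q3 ∨ q2): α-rule — add ¬¬q3, ¬q2.
        ○ open, literals {q2=0, q3=1}.
      branch 1.2 (add ¬q1):
        ○ open, literals {q1=0}.
  branch 2 (add ¬(¬q3 → (q3 ∨ ¬q1))):
    ¬(¬q3 → (q3 ∨ ¬q1)): α-rule — add ¬q3, ¬(q3 ∨ ¬q1).
    ¬(q3 ∨ ¬q1): α-rule — add ¬q3, ¬¬q1.
    ○ open, literals {q1=1, q3=0}.
0 branches closed, 3 open.
An open branch gives a countermodel: q2=0, q3=1 (unmentioned atoms arbitrary); under it the original formula is false.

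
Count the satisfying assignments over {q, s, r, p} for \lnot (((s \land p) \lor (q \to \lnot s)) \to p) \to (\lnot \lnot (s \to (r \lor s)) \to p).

10

Initial set: {T (\lnot (((s \land p) \lor (q \to \lnot s)) \to p) \to (\lnot \lnot (s \to (r \lor s)) \to p))}.
T (\lnot (((s \land p) \lor (q \to \lnot s)) \to p) \to (\lnot \lnot (s \to (r \lor s)) \to p)): β-rule — branch into F \lnot (((s \land p) \lor (q \to \lnot s)) \to p)  //  T (\lnot \lnot (s \to (r \lor s)) \to p).
  branch 1 (add F \lnot (((s \land p) \lor (q \to \lnot s)) \to p)):
    F \lnot (((s \land p) \lor (q \to \lnot s)) \to p): β-rule — branch into F ((s \land p) \lor (q \to \lnot s))  //  T p.
      branch 1.1 (add F ((s \land p) \lor (q \to \lnot s))):
        F ((s \land p) \lor (q \to \lnot s)): α-rule — add F (s \land p), F (q \to \lnot s).
        F (q \to \lnot s): α-rule — add T q, F \lnot s.
        F (s \land p): β-rule — branch into F s  //  F p.
          branch 1.1.1 (add F s):
            × closes — contains both s and \lnot s.
          branch 1.1.2 (add F p):
            ○ open, literals {p=0, q=1, s=1}.
      branch 1.2 (add T p):
        ○ open, literals {p=1}.
  branch 2 (add T (\lnot \lnot (s \to (r \lor s)) \to p)):
    T (\lnot \lnot (s \to (r \lor s)) \to p): β-rule — branch into F \lnot \lnot (s \to (r \lor s))  //  T p.
      branch 2.1 (add F \lnot \lnot (s \to (r \lor s))):
        F \lnot \lnot (s \to (r \lor s)): drop double negation, giving F (s \to (r \lor s)).
        F (s \to (r \lor s)): α-rule — add T s, F (r \lor s).
        F (r \lor s): α-rule — add F r, F s.
        × closes — contains both s and \lnot s.
      branch 2.2 (add T p):
        ○ open, literals {p=1}.
2 branches closed, 3 open.
Each open branch fixes some atoms; the unmentioned ones are free. Counting distinct full assignments: branch {p=0, q=1, s=1} (r) contributes 2 new; branch {p=1} (q, s, r) contributes 8 new; branch {p=1} (q, s, r) contributes 0 new. Total: 10.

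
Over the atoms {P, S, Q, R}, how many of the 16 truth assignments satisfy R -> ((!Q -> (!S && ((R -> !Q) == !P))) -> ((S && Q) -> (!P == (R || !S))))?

15

Initial set: {(R -> ((!Q -> (!S && ((R -> !Q) == !P))) -> ((S && Q) -> (!P == (R || !S)))))}.
(R -> ((!Q -> (!S && ((R -> !Q) == !P))) -> ((S && Q) -> (!P == (R || !S))))): β-rule — branch into !R  //  ((!Q -> (!S && ((R -> !Q) == !P))) -> ((S && Q) -> (!P == (R || !S)))).
  branch 1 (add !R):
    ○ open, literals {R=F}.
  branch 2 (add ((!Q -> (!S && ((R -> !Q) == !P))) -> ((S && Q) -> (!P == (R || !S))))):
    ((!Q -> (!S && ((R -> !Q) == !P))) -> ((S && Q) -> (!P == (R || !S)))): β-rule — branch into !(!Q -> (!S && ((R -> !Q) == !P)))  //  ((S && Q) -> (!P == (R || !S))).
      branch 2.1 (add !(!Q -> (!S && ((R -> !Q) == !P)))):
        !(!Q -> (!S && ((R -> !Q) == !P))): α-rule — add !Q, !(!S && ((R -> !Q) == !P)).
        !(!S && ((R -> !Q) == !P)): β-rule — branch into !!S  //  !((R -> !Q) == !P).
          branch 2.1.1 (add !!S):
            ○ open, literals {Q=F, S=T}.
          branch 2.1.2 (add !((R -> !Q) == !P)):
            !((R -> !Q) == !P): β-rule — branch into (R -> !Q), !!P  //  !(R -> !Q), !P.
              branch 2.1.2.1 (add (R -> !Q), !!P):
                (R -> !Q): β-rule — branch into !R  //  !Q.
                  branch 2.1.2.1.1 (add !R):
                    ○ open, literals {P=T, Q=F, R=F}.
                  branch 2.1.2.1.2 (add !Q):
                    ○ open, literals {P=T, Q=F}.
              branch 2.1.2.2 (add !(R -> !Q), !P):
                !(R -> !Q): α-rule — add R, !!Q.
                × closes — contains both Q and !Q.
      branch 2.2 (add ((S && Q) -> (!P == (R || !S)))):
        ((S && Q) -> (!P == (R || !S))): β-rule — branch into !(S && Q)  //  (!P == (R || !S)).
          branch 2.2.1 (add !(S && Q)):
            !(S && Q): β-rule — branch into !S  //  !Q.
              branch 2.2.1.1 (add !S):
                ○ open, literals {S=F}.
              branch 2.2.1.2 (add !Q):
                ○ open, literals {Q=F}.
          branch 2.2.2 (add (!P == (R || !S))):
            (!P == (R || !S)): β-rule — branch into !P, (R || !S)  //  !!P, !(R || !S).
              branch 2.2.2.1 (add !P, (R || !S)):
                (R || !S): β-rule — branch into R  //  !S.
                  branch 2.2.2.1.1 (add R):
                    ○ open, literals {P=F, R=T}.
                  branch 2.2.2.1.2 (add !S):
                    ○ open, literals {P=F, S=F}.
              branch 2.2.2.2 (add !!P, !(R || !S)):
                !(R || !S): α-rule — add !R, !!S.
                ○ open, literals {P=T, R=F, S=T}.
1 branch closed, 9 open.
Each open branch fixes some atoms; the unmentioned ones are free. Counting distinct full assignments: branch {R=F} (P, S, Q) contributes 8 new; branch {Q=F, S=T} (P, R) contributes 2 new; branch {P=T, Q=F, R=F} (S) contributes 0 new; branch {P=T, Q=F} (S, R) contributes 1 new; branch {S=F} (P, Q, R) contributes 3 new; branch {Q=F} (P, S, R) contributes 0 new; branch {P=F, R=T} (S, Q) contributes 1 new; branch {P=F, S=F} (Q, R) contributes 0 new; branch {P=T, R=F, S=T} (Q) contributes 0 new. Total: 15.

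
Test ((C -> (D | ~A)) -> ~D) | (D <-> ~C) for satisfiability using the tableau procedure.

Initial set: {(((C -> (D | ~A)) -> ~D) | (D <-> ~C))}.
(((C -> (D | ~A)) -> ~D) | (D <-> ~C)): β-rule — branch into ((C -> (D | ~A)) -> ~D)  //  (D <-> ~C).
  branch 1 (add ((C -> (D | ~A)) -> ~D)):
    ((C -> (D | ~A)) -> ~D): β-rule — branch into ~(C -> (D | ~A))  //  ~D.
      branch 1.1 (add ~(C -> (D | ~A))):
        ~(C -> (D | ~A)): α-rule — add C, ~(D | ~A).
        ~(D | ~A): α-rule — add ~D, ~~A.
        ○ open, literals {A=true, C=true, D=false}.
      branch 1.2 (add ~D):
        ○ open, literals {D=false}.
  branch 2 (add (D <-> ~C)):
    (D <-> ~C): β-rule — branch into D, ~C  //  ~D, ~~C.
      branch 2.1 (add D, ~C):
        ○ open, literals {C=false, D=true}.
      branch 2.2 (add ~D, ~~C):
        ○ open, literals {C=true, D=false}.
0 branches closed, 4 open.
An open branch gives a satisfying assignment: A=true, C=true, D=false.

Satisfiable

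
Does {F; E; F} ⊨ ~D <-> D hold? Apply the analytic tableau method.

Initial set: {T F; T E; T F; F (~D <-> D)}.
F (~D <-> D): β-rule — branch into T ~D, F D  //  F ~D, T D.
  branch 1 (add T ~D, F D):
    ○ open, literals {D=false, E=true, F=true}.
  branch 2 (add F ~D, T D):
    ○ open, literals {D=true, E=true, F=true}.
0 branches closed, 2 open.
An open branch gives a countermodel: D=false, E=true, F=true (unmentioned atoms arbitrary); the premises hold there but the conclusion fails.

No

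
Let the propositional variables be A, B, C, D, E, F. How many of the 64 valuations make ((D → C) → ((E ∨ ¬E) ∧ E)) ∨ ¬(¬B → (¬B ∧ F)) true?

46

Initial set: {(((D → C) → ((E ∨ ¬E) ∧ E)) ∨ ¬(¬B → (¬B ∧ F)))}.
(((D → C) → ((E ∨ ¬E) ∧ E)) ∨ ¬(¬B → (¬B ∧ F))): β-rule — branch into ((D → C) → ((E ∨ ¬E) ∧ E))  //  ¬(¬B → (¬B ∧ F)).
  branch 1 (add ((D → C) → ((E ∨ ¬E) ∧ E))):
    ((D → C) → ((E ∨ ¬E) ∧ E)): β-rule — branch into ¬(D → C)  //  ((E ∨ ¬E) ∧ E).
      branch 1.1 (add ¬(D → C)):
        ¬(D → C): α-rule — add D, ¬C.
        ○ open, literals {C=0, D=1}.
      branch 1.2 (add ((E ∨ ¬E) ∧ E)):
        ((E ∨ ¬E) ∧ E): α-rule — add (E ∨ ¬E), E.
        (E ∨ ¬E): β-rule — branch into E  //  ¬E.
          branch 1.2.1 (add E):
            ○ open, literals {E=1}.
          branch 1.2.2 (add ¬E):
            × closes — contains both E and ¬E.
  branch 2 (add ¬(¬B → (¬B ∧ F))):
    ¬(¬B → (¬B ∧ F)): α-rule — add ¬B, ¬(¬B ∧ F).
    ¬(¬B ∧ F): β-rule — branch into ¬¬B  //  ¬F.
      branch 2.1 (add ¬¬B):
        × closes — contains both B and ¬B.
      branch 2.2 (add ¬F):
        ○ open, literals {B=0, F=0}.
2 branches closed, 3 open.
Each open branch fixes some atoms; the unmentioned ones are free. Counting distinct full assignments: branch {C=0, D=1} (A, B, E, F) contributes 16 new; branch {E=1} (A, B, C, D, F) contributes 24 new; branch {B=0, F=0} (A, C, D, E) contributes 6 new. Total: 46.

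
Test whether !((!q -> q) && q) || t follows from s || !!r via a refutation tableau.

Initial set: {T (s || !!r); F (!((!q -> q) && q) || t)}.
F (!((!q -> q) && q) || t): α-rule — add F !((!q -> q) && q), F t.
F !((!q -> q) && q): α-rule — add T (!q -> q), T q.
T (s || !!r): β-rule — branch into T s  //  T !!r.
  branch 1 (add T s):
    T (!q -> q): β-rule — branch into F !q  //  T q.
      branch 1.1 (add F !q):
        ○ open, literals {q=true, s=true, t=false}.
      branch 1.2 (add T q):
        ○ open, literals {q=true, s=true, t=false}.
  branch 2 (add T !!r):
    T !!r: drop double negation, giving T r.
    T (!q -> q): β-rule — branch into F !q  //  T q.
      branch 2.1 (add F !q):
        ○ open, literals {q=true, r=true, t=false}.
      branch 2.2 (add T q):
        ○ open, literals {q=true, r=true, t=false}.
0 branches closed, 4 open.
An open branch gives a countermodel: q=true, s=true, t=false (unmentioned atoms arbitrary); the premises hold there but the conclusion fails.

No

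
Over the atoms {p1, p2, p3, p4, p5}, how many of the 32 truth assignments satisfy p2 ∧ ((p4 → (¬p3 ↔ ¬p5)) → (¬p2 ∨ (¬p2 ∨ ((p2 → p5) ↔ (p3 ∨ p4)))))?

Initial set: {(p2 ∧ ((p4 → (¬p3 ↔ ¬p5)) → (¬p2 ∨ (¬p2 ∨ ((p2 → p5) ↔ (p3 ∨ p4))))))}.
(p2 ∧ ((p4 → (¬p3 ↔ ¬p5)) → (¬p2 ∨ (¬p2 ∨ ((p2 → p5) ↔ (p3 ∨ p4)))))): α-rule — add p2, ((p4 → (¬p3 ↔ ¬p5)) → (¬p2 ∨ (¬p2 ∨ ((p2 → p5) ↔ (p3 ∨ p4))))).
((p4 → (¬p3 ↔ ¬p5)) → (¬p2 ∨ (¬p2 ∨ ((p2 → p5) ↔ (p3 ∨ p4))))): β-rule — branch into ¬(p4 → (¬p3 ↔ ¬p5))  //  (¬p2 ∨ (¬p2 ∨ ((p2 → p5) ↔ (p3 ∨ p4)))).
  branch 1 (add ¬(p4 → (¬p3 ↔ ¬p5))):
    ¬(p4 → (¬p3 ↔ ¬p5)): α-rule — add p4, ¬(¬p3 ↔ ¬p5).
    ¬(¬p3 ↔ ¬p5): β-rule — branch into ¬p3, ¬¬p5  //  ¬¬p3, ¬p5.
      branch 1.1 (add ¬p3, ¬¬p5):
        ○ open, literals {p2=true, p3=false, p4=true, p5=true}.
      branch 1.2 (add ¬¬p3, ¬p5):
        ○ open, literals {p2=true, p3=true, p4=true, p5=false}.
  branch 2 (add (¬p2 ∨ (¬p2 ∨ ((p2 → p5) ↔ (p3 ∨ p4))))):
    (¬p2 ∨ (¬p2 ∨ ((p2 → p5) ↔ (p3 ∨ p4)))): β-rule — branch into ¬p2  //  (¬p2 ∨ ((p2 → p5) ↔ (p3 ∨ p4))).
      branch 2.1 (add ¬p2):
        × closes — contains both p2 and ¬p2.
      branch 2.2 (add (¬p2 ∨ ((p2 → p5) ↔ (p3 ∨ p4)))):
        (¬p2 ∨ ((p2 → p5) ↔ (p3 ∨ p4))): β-rule — branch into ¬p2  //  ((p2 → p5) ↔ (p3 ∨ p4)).
          branch 2.2.1 (add ¬p2):
            × closes — contains both p2 and ¬p2.
          branch 2.2.2 (add ((p2 → p5) ↔ (p3 ∨ p4))):
            ((p2 → p5) ↔ (p3 ∨ p4)): β-rule — branch into (p2 → p5), (p3 ∨ p4)  //  ¬(p2 → p5), ¬(p3 ∨ p4).
              branch 2.2.2.1 (add (p2 → p5), (p3 ∨ p4)):
                (p2 → p5): β-rule — branch into ¬p2  //  p5.
                  branch 2.2.2.1.1 (add ¬p2):
                    × closes — contains both p2 and ¬p2.
                  branch 2.2.2.1.2 (add p5):
                    (p3 ∨ p4): β-rule — branch into p3  //  p4.
                      branch 2.2.2.1.2.1 (add p3):
                        ○ open, literals {p2=true, p3=true, p5=true}.
                      branch 2.2.2.1.2.2 (add p4):
                        ○ open, literals {p2=true, p4=true, p5=true}.
              branch 2.2.2.2 (add ¬(p2 → p5), ¬(p3 ∨ p4)):
                ¬(p2 → p5): α-rule — add p2, ¬p5.
                ¬(p3 ∨ p4): α-rule — add ¬p3, ¬p4.
                ○ open, literals {p2=true, p3=false, p4=false, p5=false}.
3 branches closed, 5 open.
Each open branch fixes some atoms; the unmentioned ones are free. Counting distinct full assignments: branch {p2=true, p3=false, p4=true, p5=true} (p1) contributes 2 new; branch {p2=true, p3=true, p4=true, p5=false} (p1) contributes 2 new; branch {p2=true, p3=true, p5=true} (p1, p4) contributes 4 new; branch {p2=true, p4=true, p5=true} (p1, p3) contributes 0 new; branch {p2=true, p3=false, p4=false, p5=false} (p1) contributes 2 new. Total: 10.

10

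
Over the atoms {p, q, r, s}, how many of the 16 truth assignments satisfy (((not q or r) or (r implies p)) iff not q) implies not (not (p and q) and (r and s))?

14

Initial set: {((((not q or r) or (r implies p)) iff not q) implies not (not (p and q) and (r and s)))}.
((((not q or r) or (r implies p)) iff not q) implies not (not (p and q) and (r and s))): β-rule — branch into not (((not q or r) or (r implies p)) iff not q)  //  not (not (p and q) and (r and s)).
  branch 1 (add not (((not q or r) or (r implies p)) iff not q)):
    not (((not q or r) or (r implies p)) iff not q): β-rule — branch into ((not q or r) or (r implies p)), not not q  //  not ((not q or r) or (r implies p)), not q.
      branch 1.1 (add ((not q or r) or (r implies p)), not not q):
        ((not q or r) or (r implies p)): β-rule — branch into (not q or r)  //  (r implies p).
          branch 1.1.1 (add (not q or r)):
            (not q or r): β-rule — branch into not q  //  r.
              branch 1.1.1.1 (add not q):
                × closes — contains both q and not q.
              branch 1.1.1.2 (add r):
                ○ open, literals {q=1, r=1}.
          branch 1.1.2 (add (r implies p)):
            (r implies p): β-rule — branch into not r  //  p.
              branch 1.1.2.1 (add not r):
                ○ open, literals {q=1, r=0}.
              branch 1.1.2.2 (add p):
                ○ open, literals {p=1, q=1}.
      branch 1.2 (add not ((not q or r) or (r implies p)), not q):
        not ((not q or r) or (r implies p)): α-rule — add not (not q or r), not (r implies p).
        not (not q or r): α-rule — add not not q, not r.
        × closes — contains both q and not q.
  branch 2 (add not (not (p and q) and (r and s))):
    not (not (p and q) and (r and s)): β-rule — branch into not not (p and q)  //  not (r and s).
      branch 2.1 (add not not (p and q)):
        not not (p and q): α-rule — add p, q.
        ○ open, literals {p=1, q=1}.
      branch 2.2 (add not (r and s)):
        not (r and s): β-rule — branch into not r  //  not s.
          branch 2.2.1 (add not r):
            ○ open, literals {r=0}.
          branch 2.2.2 (add not s):
            ○ open, literals {s=0}.
2 branches closed, 6 open.
Each open branch fixes some atoms; the unmentioned ones are free. Counting distinct full assignments: branch {q=1, r=1} (p, s) contributes 4 new; branch {q=1, r=0} (p, s) contributes 4 new; branch {p=1, q=1} (r, s) contributes 0 new; branch {p=1, q=1} (r, s) contributes 0 new; branch {r=0} (p, q, s) contributes 4 new; branch {s=0} (p, q, r) contributes 2 new. Total: 14.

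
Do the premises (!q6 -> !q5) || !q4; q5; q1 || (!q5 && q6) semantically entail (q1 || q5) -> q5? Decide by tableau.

Yes

Initial set: {((!q6 -> !q5) || !q4); q5; (q1 || (!q5 && q6)); !((q1 || q5) -> q5)}.
!((q1 || q5) -> q5): α-rule — add (q1 || q5), !q5.
× closes — contains both q5 and !q5.
All 1 branch closes.
Every branch closed, so the premises entail the conclusion.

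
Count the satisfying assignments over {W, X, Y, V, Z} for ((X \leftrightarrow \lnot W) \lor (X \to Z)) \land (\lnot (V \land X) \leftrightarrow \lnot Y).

Initial set: {(((X \leftrightarrow \lnot W) \lor (X \to Z)) \land (\lnot (V \land X) \leftrightarrow \lnot Y))}.
(((X \leftrightarrow \lnot W) \lor (X \to Z)) \land (\lnot (V \land X) \leftrightarrow \lnot Y)): α-rule — add ((X \leftrightarrow \lnot W) \lor (X \to Z)), (\lnot (V \land X) \leftrightarrow \lnot Y).
((X \leftrightarrow \lnot W) \lor (X \to Z)): β-rule — branch into (X \leftrightarrow \lnot W)  //  (X \to Z).
  branch 1 (add (X \leftrightarrow \lnot W)):
    (\lnot (V \land X) \leftrightarrow \lnot Y): β-rule — branch into \lnot (V \land X), \lnot Y  //  \lnot \lnot (V \land X), \lnot \lnot Y.
      branch 1.1 (add \lnot (V \land X), \lnot Y):
        (X \leftrightarrow \lnot W): β-rule — branch into X, \lnot W  //  \lnot X, \lnot \lnot W.
          branch 1.1.1 (add X, \lnot W):
            \lnot (V \land X): β-rule — branch into \lnot V  //  \lnot X.
              branch 1.1.1.1 (add \lnot V):
                ○ open, literals {V=F, W=F, X=T, Y=F}.
              branch 1.1.1.2 (add \lnot X):
                × closes — contains both X and \lnot X.
          branch 1.1.2 (add \lnot X, \lnot \lnot W):
            \lnot (V \land X): β-rule — branch into \lnot V  //  \lnot X.
              branch 1.1.2.1 (add \lnot V):
                ○ open, literals {V=F, W=T, X=F, Y=F}.
              branch 1.1.2.2 (add \lnot X):
                ○ open, literals {W=T, X=F, Y=F}.
      branch 1.2 (add \lnot \lnot (V \land X), \lnot \lnot Y):
        \lnot \lnot (V \land X): α-rule — add V, X.
        (X \leftrightarrow \lnot W): β-rule — branch into X, \lnot W  //  \lnot X, \lnot \lnot W.
          branch 1.2.1 (add X, \lnot W):
            ○ open, literals {V=T, W=F, X=T, Y=T}.
          branch 1.2.2 (add \lnot X, \lnot \lnot W):
            × closes — contains both X and \lnot X.
  branch 2 (add (X \to Z)):
    (\lnot (V \land X) \leftrightarrow \lnot Y): β-rule — branch into \lnot (V \land X), \lnot Y  //  \lnot \lnot (V \land X), \lnot \lnot Y.
      branch 2.1 (add \lnot (V \land X), \lnot Y):
        (X \to Z): β-rule — branch into \lnot X  //  Z.
          branch 2.1.1 (add \lnot X):
            \lnot (V \land X): β-rule — branch into \lnot V  //  \lnot X.
              branch 2.1.1.1 (add \lnot V):
                ○ open, literals {V=F, X=F, Y=F}.
              branch 2.1.1.2 (add \lnot X):
                ○ open, literals {X=F, Y=F}.
          branch 2.1.2 (add Z):
            \lnot (V \land X): β-rule — branch into \lnot V  //  \lnot X.
              branch 2.1.2.1 (add \lnot V):
                ○ open, literals {V=F, Y=F, Z=T}.
              branch 2.1.2.2 (add \lnot X):
                ○ open, literals {X=F, Y=F, Z=T}.
      branch 2.2 (add \lnot \lnot (V \land X), \lnot \lnot Y):
        \lnot \lnot (V \land X): α-rule — add V, X.
        (X \to Z): β-rule — branch into \lnot X  //  Z.
          branch 2.2.1 (add \lnot X):
            × closes — contains both X and \lnot X.
          branch 2.2.2 (add Z):
            ○ open, literals {V=T, X=T, Y=T, Z=T}.
3 branches closed, 9 open.
Each open branch fixes some atoms; the unmentioned ones are free. Counting distinct full assignments: branch {V=F, W=F, X=T, Y=F} (Z) contributes 2 new; branch {V=F, W=T, X=F, Y=F} (Z) contributes 2 new; branch {W=T, X=F, Y=F} (V, Z) contributes 2 new; branch {V=T, W=F, X=T, Y=T} (Z) contributes 2 new; branch {V=F, X=F, Y=F} (W, Z) contributes 2 new; branch {X=F, Y=F} (W, V, Z) contributes 2 new; branch {V=F, Y=F, Z=T} (W, X) contributes 1 new; branch {X=F, Y=F, Z=T} (W, V) contributes 0 new; branch {V=T, X=T, Y=T, Z=T} (W) contributes 1 new. Total: 14.

14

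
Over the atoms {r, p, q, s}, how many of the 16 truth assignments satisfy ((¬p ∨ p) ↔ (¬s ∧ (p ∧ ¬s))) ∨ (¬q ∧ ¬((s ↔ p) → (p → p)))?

Initial set: {T (((¬p ∨ p) ↔ (¬s ∧ (p ∧ ¬s))) ∨ (¬q ∧ ¬((s ↔ p) → (p → p))))}.
T (((¬p ∨ p) ↔ (¬s ∧ (p ∧ ¬s))) ∨ (¬q ∧ ¬((s ↔ p) → (p → p)))): β-rule — branch into T ((¬p ∨ p) ↔ (¬s ∧ (p ∧ ¬s)))  //  T (¬q ∧ ¬((s ↔ p) → (p → p))).
  branch 1 (add T ((¬p ∨ p) ↔ (¬s ∧ (p ∧ ¬s)))):
    T ((¬p ∨ p) ↔ (¬s ∧ (p ∧ ¬s))): β-rule — branch into T (¬p ∨ p), T (¬s ∧ (p ∧ ¬s))  //  F (¬p ∨ p), F (¬s ∧ (p ∧ ¬s)).
      branch 1.1 (add T (¬p ∨ p), T (¬s ∧ (p ∧ ¬s))):
        T (¬s ∧ (p ∧ ¬s)): α-rule — add T ¬s, T (p ∧ ¬s).
        T (p ∧ ¬s): α-rule — add T p, T ¬s.
        T (¬p ∨ p): β-rule — branch into T ¬p  //  T p.
          branch 1.1.1 (add T ¬p):
            × closes — contains both p and ¬p.
          branch 1.1.2 (add T p):
            ○ open, literals {p=true, s=false}.
      branch 1.2 (add F (¬p ∨ p), F (¬s ∧ (p ∧ ¬s))):
        F (¬p ∨ p): α-rule — add F ¬p, F p.
        × closes — contains both p and ¬p.
  branch 2 (add T (¬q ∧ ¬((s ↔ p) → (p → p)))):
    T (¬q ∧ ¬((s ↔ p) → (p → p))): α-rule — add T ¬q, T ¬((s ↔ p) → (p → p)).
    T ¬((s ↔ p) → (p → p)): α-rule — add T (s ↔ p), F (p → p).
    F (p → p): α-rule — add T p, F p.
    × closes — contains both p and ¬p.
3 branches closed, 1 open.
Each open branch fixes some atoms; the unmentioned ones are free. Counting distinct full assignments: branch {p=true, s=false} (r, q) contributes 4 new. Total: 4.

4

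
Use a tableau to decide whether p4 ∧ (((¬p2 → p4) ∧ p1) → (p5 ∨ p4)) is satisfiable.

Satisfiable

Initial set: {(p4 ∧ (((¬p2 → p4) ∧ p1) → (p5 ∨ p4)))}.
(p4 ∧ (((¬p2 → p4) ∧ p1) → (p5 ∨ p4))): α-rule — add p4, (((¬p2 → p4) ∧ p1) → (p5 ∨ p4)).
(((¬p2 → p4) ∧ p1) → (p5 ∨ p4)): β-rule — branch into ¬((¬p2 → p4) ∧ p1)  //  (p5 ∨ p4).
  branch 1 (add ¬((¬p2 → p4) ∧ p1)):
    ¬((¬p2 → p4) ∧ p1): β-rule — branch into ¬(¬p2 → p4)  //  ¬p1.
      branch 1.1 (add ¬(¬p2 → p4)):
        ¬(¬p2 → p4): α-rule — add ¬p2, ¬p4.
        × closes — contains both p4 and ¬p4.
      branch 1.2 (add ¬p1):
        ○ open, literals {p1=false, p4=true}.
  branch 2 (add (p5 ∨ p4)):
    (p5 ∨ p4): β-rule — branch into p5  //  p4.
      branch 2.1 (add p5):
        ○ open, literals {p4=true, p5=true}.
      branch 2.2 (add p4):
        ○ open, literals {p4=true}.
1 branch closed, 3 open.
An open branch gives a satisfying assignment: p1=false, p4=true.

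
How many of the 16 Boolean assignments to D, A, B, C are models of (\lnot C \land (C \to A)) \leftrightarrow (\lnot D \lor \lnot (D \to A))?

Initial set: {((\lnot C \land (C \to A)) \leftrightarrow (\lnot D \lor \lnot (D \to A)))}.
((\lnot C \land (C \to A)) \leftrightarrow (\lnot D \lor \lnot (D \to A))): β-rule — branch into (\lnot C \land (C \to A)), (\lnot D \lor \lnot (D \to A))  //  \lnot (\lnot C \land (C \to A)), \lnot (\lnot D \lor \lnot (D \to A)).
  branch 1 (add (\lnot C \land (C \to A)), (\lnot D \lor \lnot (D \to A))):
    (\lnot C \land (C \to A)): α-rule — add \lnot C, (C \to A).
    (\lnot D \lor \lnot (D \to A)): β-rule — branch into \lnot D  //  \lnot (D \to A).
      branch 1.1 (add \lnot D):
        (C \to A): β-rule — branch into \lnot C  //  A.
          branch 1.1.1 (add \lnot C):
            ○ open, literals {C=0, D=0}.
          branch 1.1.2 (add A):
            ○ open, literals {A=1, C=0, D=0}.
      branch 1.2 (add \lnot (D \to A)):
        \lnot (D \to A): α-rule — add D, \lnot A.
        (C \to A): β-rule — branch into \lnot C  //  A.
          branch 1.2.1 (add \lnot C):
            ○ open, literals {A=0, C=0, D=1}.
          branch 1.2.2 (add A):
            × closes — contains both A and \lnot A.
  branch 2 (add \lnot (\lnot C \land (C \to A)), \lnot (\lnot D \lor \lnot (D \to A))):
    \lnot (\lnot D \lor \lnot (D \to A)): α-rule — add \lnot \lnot D, \lnot \lnot (D \to A).
    \lnot (\lnot C \land (C \to A)): β-rule — branch into \lnot \lnot C  //  \lnot (C \to A).
      branch 2.1 (add \lnot \lnot C):
        \lnot \lnot (D \to A): β-rule — branch into \lnot D  //  A.
          branch 2.1.1 (add \lnot D):
            × closes — contains both D and \lnot D.
          branch 2.1.2 (add A):
            ○ open, literals {A=1, C=1, D=1}.
      branch 2.2 (add \lnot (C \to A)):
        \lnot (C \to A): α-rule — add C, \lnot A.
        \lnot \lnot (D \to A): β-rule — branch into \lnot D  //  A.
          branch 2.2.1 (add \lnot D):
            × closes — contains both D and \lnot D.
          branch 2.2.2 (add A):
            × closes — contains both A and \lnot A.
4 branches closed, 4 open.
Each open branch fixes some atoms; the unmentioned ones are free. Counting distinct full assignments: branch {C=0, D=0} (A, B) contributes 4 new; branch {A=1, C=0, D=0} (B) contributes 0 new; branch {A=0, C=0, D=1} (B) contributes 2 new; branch {A=1, C=1, D=1} (B) contributes 2 new. Total: 8.

8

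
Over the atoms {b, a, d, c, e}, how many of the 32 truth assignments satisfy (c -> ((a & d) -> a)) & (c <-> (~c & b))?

Initial set: {((c -> ((a & d) -> a)) & (c <-> (~c & b)))}.
((c -> ((a & d) -> a)) & (c <-> (~c & b))): α-rule — add (c -> ((a & d) -> a)), (c <-> (~c & b)).
(c -> ((a & d) -> a)): β-rule — branch into ~c  //  ((a & d) -> a).
  branch 1 (add ~c):
    (c <-> (~c & b)): β-rule — branch into c, (~c & b)  //  ~c, ~(~c & b).
      branch 1.1 (add c, (~c & b)):
        × closes — contains both c and ~c.
      branch 1.2 (add ~c, ~(~c & b)):
        ~(~c & b): β-rule — branch into ~~c  //  ~b.
          branch 1.2.1 (add ~~c):
            × closes — contains both c and ~c.
          branch 1.2.2 (add ~b):
            ○ open, literals {b=F, c=F}.
  branch 2 (add ((a & d) -> a)):
    (c <-> (~c & b)): β-rule — branch into c, (~c & b)  //  ~c, ~(~c & b).
      branch 2.1 (add c, (~c & b)):
        (~c & b): α-rule — add ~c, b.
        × closes — contains both c and ~c.
      branch 2.2 (add ~c, ~(~c & b)):
        ((a & d) -> a): β-rule — branch into ~(a & d)  //  a.
          branch 2.2.1 (add ~(a & d)):
            ~(~c & b): β-rule — branch into ~~c  //  ~b.
              branch 2.2.1.1 (add ~~c):
                × closes — contains both c and ~c.
              branch 2.2.1.2 (add ~b):
                ~(a & d): β-rule — branch into ~a  //  ~d.
                  branch 2.2.1.2.1 (add ~a):
                    ○ open, literals {a=F, b=F, c=F}.
                  branch 2.2.1.2.2 (add ~d):
                    ○ open, literals {b=F, c=F, d=F}.
          branch 2.2.2 (add a):
            ~(~c & b): β-rule — branch into ~~c  //  ~b.
              branch 2.2.2.1 (add ~~c):
                × closes — contains both c and ~c.
              branch 2.2.2.2 (add ~b):
                ○ open, literals {a=T, b=F, c=F}.
5 branches closed, 4 open.
Each open branch fixes some atoms; the unmentioned ones are free. Counting distinct full assignments: branch {b=F, c=F} (a, d, e) contributes 8 new; branch {a=F, b=F, c=F} (d, e) contributes 0 new; branch {b=F, c=F, d=F} (a, e) contributes 0 new; branch {a=T, b=F, c=F} (d, e) contributes 0 new. Total: 8.

8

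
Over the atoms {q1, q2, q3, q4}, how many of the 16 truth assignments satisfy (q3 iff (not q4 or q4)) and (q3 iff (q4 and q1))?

Initial set: {((q3 iff (not q4 or q4)) and (q3 iff (q4 and q1)))}.
((q3 iff (not q4 or q4)) and (q3 iff (q4 and q1))): α-rule — add (q3 iff (not q4 or q4)), (q3 iff (q4 and q1)).
(q3 iff (not q4 or q4)): β-rule — branch into q3, (not q4 or q4)  //  not q3, not (not q4 or q4).
  branch 1 (add q3, (not q4 or q4)):
    (q3 iff (q4 and q1)): β-rule — branch into q3, (q4 and q1)  //  not q3, not (q4 and q1).
      branch 1.1 (add q3, (q4 and q1)):
        (q4 and q1): α-rule — add q4, q1.
        (not q4 or q4): β-rule — branch into not q4  //  q4.
          branch 1.1.1 (add not q4):
            × closes — contains both q4 and not q4.
          branch 1.1.2 (add q4):
            ○ open, literals {q1=T, q3=T, q4=T}.
      branch 1.2 (add not q3, not (q4 and q1)):
        × closes — contains both q3 and not q3.
  branch 2 (add not q3, not (not q4 or q4)):
    not (not q4 or q4): α-rule — add not not q4, not q4.
    × closes — contains both q4 and not q4.
3 branches closed, 1 open.
Each open branch fixes some atoms; the unmentioned ones are free. Counting distinct full assignments: branch {q1=T, q3=T, q4=T} (q2) contributes 2 new. Total: 2.

2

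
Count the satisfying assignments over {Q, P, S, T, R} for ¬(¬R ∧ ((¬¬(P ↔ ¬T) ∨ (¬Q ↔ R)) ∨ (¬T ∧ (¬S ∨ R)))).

19

Initial set: {¬(¬R ∧ ((¬¬(P ↔ ¬T) ∨ (¬Q ↔ R)) ∨ (¬T ∧ (¬S ∨ R))))}.
¬(¬R ∧ ((¬¬(P ↔ ¬T) ∨ (¬Q ↔ R)) ∨ (¬T ∧ (¬S ∨ R)))): β-rule — branch into ¬¬R  //  ¬((¬¬(P ↔ ¬T) ∨ (¬Q ↔ R)) ∨ (¬T ∧ (¬S ∨ R))).
  branch 1 (add ¬¬R):
    ○ open, literals {R=T}.
  branch 2 (add ¬((¬¬(P ↔ ¬T) ∨ (¬Q ↔ R)) ∨ (¬T ∧ (¬S ∨ R)))):
    ¬((¬¬(P ↔ ¬T) ∨ (¬Q ↔ R)) ∨ (¬T ∧ (¬S ∨ R))): α-rule — add ¬(¬¬(P ↔ ¬T) ∨ (¬Q ↔ R)), ¬(¬T ∧ (¬S ∨ R)).
    ¬(¬¬(P ↔ ¬T) ∨ (¬Q ↔ R)): α-rule — add ¬¬¬(P ↔ ¬T), ¬(¬Q ↔ R).
    ¬¬¬(P ↔ ¬T): drop double negation, giving ¬(P ↔ ¬T).
    ¬(¬T ∧ (¬S ∨ R)): β-rule — branch into ¬¬T  //  ¬(¬S ∨ R).
      branch 2.1 (add ¬¬T):
        ¬(¬Q ↔ R): β-rule — branch into ¬Q, ¬R  //  ¬¬Q, R.
          branch 2.1.1 (add ¬Q, ¬R):
            ¬(P ↔ ¬T): β-rule — branch into P, ¬¬T  //  ¬P, ¬T.
              branch 2.1.1.1 (add P, ¬¬T):
                ○ open, literals {P=T, Q=F, R=F, T=T}.
              branch 2.1.1.2 (add ¬P, ¬T):
                × closes — contains both T and ¬T.
          branch 2.1.2 (add ¬¬Q, R):
            ¬(P ↔ ¬T): β-rule — branch into P, ¬¬T  //  ¬P, ¬T.
              branch 2.1.2.1 (add P, ¬¬T):
                ○ open, literals {P=T, Q=T, R=T, T=T}.
              branch 2.1.2.2 (add ¬P, ¬T):
                × closes — contains both T and ¬T.
      branch 2.2 (add ¬(¬S ∨ R)):
        ¬(¬S ∨ R): α-rule — add ¬¬S, ¬R.
        ¬(¬Q ↔ R): β-rule — branch into ¬Q, ¬R  //  ¬¬Q, R.
          branch 2.2.1 (add ¬Q, ¬R):
            ¬(P ↔ ¬T): β-rule — branch into P, ¬¬T  //  ¬P, ¬T.
              branch 2.2.1.1 (add P, ¬¬T):
                ○ open, literals {P=T, Q=F, R=F, S=T, T=T}.
              branch 2.2.1.2 (add ¬P, ¬T):
                ○ open, literals {P=F, Q=F, R=F, S=T, T=F}.
          branch 2.2.2 (add ¬¬Q, R):
            × closes — contains both R and ¬R.
3 branches closed, 5 open.
Each open branch fixes some atoms; the unmentioned ones are free. Counting distinct full assignments: branch {R=T} (Q, P, S, T) contributes 16 new; branch {P=T, Q=F, R=F, T=T} (S) contributes 2 new; branch {P=T, Q=T, R=T, T=T} (S) contributes 0 new; branch {P=T, Q=F, R=F, S=T, T=T} (none free) contributes 0 new; branch {P=F, Q=F, R=F, S=T, T=F} (none free) contributes 1 new. Total: 19.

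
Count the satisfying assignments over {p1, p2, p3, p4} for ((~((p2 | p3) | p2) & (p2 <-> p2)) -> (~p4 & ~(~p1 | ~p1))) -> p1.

Initial set: {(((~((p2 | p3) | p2) & (p2 <-> p2)) -> (~p4 & ~(~p1 | ~p1))) -> p1)}.
(((~((p2 | p3) | p2) & (p2 <-> p2)) -> (~p4 & ~(~p1 | ~p1))) -> p1): β-rule — branch into ~((~((p2 | p3) | p2) & (p2 <-> p2)) -> (~p4 & ~(~p1 | ~p1)))  //  p1.
  branch 1 (add ~((~((p2 | p3) | p2) & (p2 <-> p2)) -> (~p4 & ~(~p1 | ~p1)))):
    ~((~((p2 | p3) | p2) & (p2 <-> p2)) -> (~p4 & ~(~p1 | ~p1))): α-rule — add (~((p2 | p3) | p2) & (p2 <-> p2)), ~(~p4 & ~(~p1 | ~p1)).
    (~((p2 | p3) | p2) & (p2 <-> p2)): α-rule — add ~((p2 | p3) | p2), (p2 <-> p2).
    ~((p2 | p3) | p2): α-rule — add ~(p2 | p3), ~p2.
    ~(p2 | p3): α-rule — add ~p2, ~p3.
    ~(~p4 & ~(~p1 | ~p1)): β-rule — branch into ~~p4  //  ~~(~p1 | ~p1).
      branch 1.1 (add ~~p4):
        (p2 <-> p2): β-rule — branch into p2, p2  //  ~p2, ~p2.
          branch 1.1.1 (add p2, p2):
            × closes — contains both p2 and ~p2.
          branch 1.1.2 (add ~p2, ~p2):
            ○ open, literals {p2=F, p3=F, p4=T}.
      branch 1.2 (add ~~(~p1 | ~p1)):
        (p2 <-> p2): β-rule — branch into p2, p2  //  ~p2, ~p2.
          branch 1.2.1 (add p2, p2):
            × closes — contains both p2 and ~p2.
          branch 1.2.2 (add ~p2, ~p2):
            ~~(~p1 | ~p1): β-rule — branch into ~p1  //  ~p1.
              branch 1.2.2.1 (add ~p1):
                ○ open, literals {p1=F, p2=F, p3=F}.
              branch 1.2.2.2 (add ~p1):
                ○ open, literals {p1=F, p2=F, p3=F}.
  branch 2 (add p1):
    ○ open, literals {p1=T}.
2 branches closed, 4 open.
Each open branch fixes some atoms; the unmentioned ones are free. Counting distinct full assignments: branch {p2=F, p3=F, p4=T} (p1) contributes 2 new; branch {p1=F, p2=F, p3=F} (p4) contributes 1 new; branch {p1=F, p2=F, p3=F} (p4) contributes 0 new; branch {p1=T} (p2, p3, p4) contributes 7 new. Total: 10.

10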